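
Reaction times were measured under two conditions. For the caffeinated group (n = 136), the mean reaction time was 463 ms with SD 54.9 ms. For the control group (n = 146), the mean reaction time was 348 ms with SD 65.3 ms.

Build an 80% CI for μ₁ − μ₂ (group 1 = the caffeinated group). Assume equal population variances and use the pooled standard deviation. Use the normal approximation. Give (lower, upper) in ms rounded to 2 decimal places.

s_p = √[((n₁−1)s₁² + (n₂−1)s₂²)/(n₁+n₂−2)] = √[(135·54.9² + 145·65.3²)/280] = 60.5093.
SE = 60.5093·√(1/136 + 1/146) = 7.2111.
With z* = 1.282, margin = 1.282 × 7.2111 = 9.2446.
x̄₁ − x̄₂ = 463 − 348 = 115.0000; interval 115.0000 ± 9.2446 = (105.76, 124.24).

(105.76, 124.24)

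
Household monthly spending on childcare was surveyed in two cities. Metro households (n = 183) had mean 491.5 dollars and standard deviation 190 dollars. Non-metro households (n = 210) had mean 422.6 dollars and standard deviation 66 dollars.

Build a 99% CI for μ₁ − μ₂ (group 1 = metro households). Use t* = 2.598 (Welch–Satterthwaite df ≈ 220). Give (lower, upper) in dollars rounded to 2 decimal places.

(30.54, 107.26)

SE₁ = s₁/√n₁ = 190/√183 = 14.0452; SE₂ = 66/√210 = 4.5544.
Independent samples, unequal variances: SE_diff = √(SE₁² + SE₂²) = √(197.26764304 + 20.74255936) = 14.7652.
t* = 2.598, so margin of error = 2.598 × 14.7652 = 38.3600.
Difference in means = 491.5 − 422.6 = 68.9000.
68.9000 ± 38.3600 → (30.54, 107.26).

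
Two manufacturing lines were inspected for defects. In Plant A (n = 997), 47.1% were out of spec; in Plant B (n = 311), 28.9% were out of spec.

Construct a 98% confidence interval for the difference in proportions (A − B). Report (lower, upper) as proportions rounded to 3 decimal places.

(0.112, 0.252)

Each SE is √(p̂(1−p̂)/n): √(0.4710·0.5290/997) = 0.01581 and √(0.2890·0.7110/311) = 0.02570.
SE(p̂₁ − p̂₂) = √(SE₁² + SE₂²) = √(0.0002499561 + 0.00066049) = 0.03017, since the two samples are independent.
At 98% confidence z* = 2.326; margin = 2.326 × 0.03017 = 0.07018.
The difference is 0.4710 − 0.2890 = 0.1820, so the interval is 0.1820 ± 0.07018 = (0.112, 0.252).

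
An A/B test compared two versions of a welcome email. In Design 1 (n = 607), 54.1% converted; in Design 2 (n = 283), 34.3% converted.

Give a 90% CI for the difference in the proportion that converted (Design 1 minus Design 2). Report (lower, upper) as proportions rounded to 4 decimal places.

SE₁ = √(p̂₁(1−p̂₁)/n₁) = √(0.5410·0.4590/607) = 0.02023; SE₂ = √(0.3430·0.6570/283) = 0.02822.
Independent samples: SE of the difference = √(SE₁² + SE₂²) = √(0.0004092529 + 0.0007963684) = 0.03472.
z* for 90% confidence is 1.645, so the margin of error is 1.645 × 0.03472 = 0.05711.
Point estimate p̂₁ − p̂₂ = 0.5410 − 0.3430 = 0.1980.
0.1980 ± 0.05711 → (0.1409, 0.2551).

(0.1409, 0.2551)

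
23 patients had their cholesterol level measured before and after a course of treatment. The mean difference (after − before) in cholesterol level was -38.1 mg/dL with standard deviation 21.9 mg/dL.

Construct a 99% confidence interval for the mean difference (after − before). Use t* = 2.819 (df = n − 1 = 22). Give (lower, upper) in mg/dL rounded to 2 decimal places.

Paired design: SE = s_d/√n = 21.9/√23 = 4.5665.
t* = 2.819; margin of error = 2.819 × 4.5665 = 12.8730.
-38.1 ± 12.8730 → (-50.97, -25.23).

(-50.97, -25.23)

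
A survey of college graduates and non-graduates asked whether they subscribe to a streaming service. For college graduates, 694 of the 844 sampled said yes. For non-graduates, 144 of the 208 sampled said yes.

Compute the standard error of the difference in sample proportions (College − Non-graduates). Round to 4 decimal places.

Sample proportions: 694/844 = 0.8223, 144/208 = 0.6923.
Each SE is √(p̂(1−p̂)/n): √(0.8223·0.1777/844) = 0.01316 and √(0.6923·0.3077/208) = 0.03200.
SE(p̂₁ − p̂₂) = √(SE₁² + SE₂²) = √(0.0001731856 + 0.001024) = 0.03460, since the two samples are independent.

0.0346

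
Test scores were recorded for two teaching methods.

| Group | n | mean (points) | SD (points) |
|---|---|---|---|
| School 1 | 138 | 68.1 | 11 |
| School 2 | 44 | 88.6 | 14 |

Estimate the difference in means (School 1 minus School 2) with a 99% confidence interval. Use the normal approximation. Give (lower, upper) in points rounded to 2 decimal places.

Standard errors of each mean: 11/√138 = 0.9364 and 14/√44 = 2.1106.
SE(x̄₁ − x̄₂) = √(0.9364² + 2.1106²) = 2.3090 for independent samples with unequal variances.
With z* = 2.576, the margin is 2.576 × 2.3090 = 5.9480.
x̄₁ − x̄₂ = 68.1 − 88.6 = -20.5000; the interval is -20.5000 ± 5.9480 = (-26.45, -14.55).

(-26.45, -14.55)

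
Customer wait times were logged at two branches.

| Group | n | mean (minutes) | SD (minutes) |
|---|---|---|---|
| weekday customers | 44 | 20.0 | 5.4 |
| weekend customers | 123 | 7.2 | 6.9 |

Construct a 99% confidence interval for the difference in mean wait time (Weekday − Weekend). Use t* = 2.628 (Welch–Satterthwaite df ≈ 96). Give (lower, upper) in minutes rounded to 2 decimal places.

(10.11, 15.49)

Per-group SEs: s₁/√n₁ = 5.4/√44 = 0.8141, s₂/√n₂ = 6.9/√123 = 0.6222.
Unpooled SE of the difference: √(0.66275881 + 0.38713284) = 1.0246.
Margin of error = t* · SE = 2.628 × 1.0246 = 2.6926.
x̄₁ − x̄₂ = 20.0 − 7.2 = 12.8000.
CI: 12.8000 ± 2.6926 = (10.11, 15.49).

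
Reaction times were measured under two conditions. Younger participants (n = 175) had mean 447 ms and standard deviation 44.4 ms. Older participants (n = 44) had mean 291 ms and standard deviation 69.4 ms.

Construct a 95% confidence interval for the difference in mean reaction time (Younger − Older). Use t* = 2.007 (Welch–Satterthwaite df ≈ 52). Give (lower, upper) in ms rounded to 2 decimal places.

Standard errors of each mean: 44.4/√175 = 3.3563 and 69.4/√44 = 10.4624.
SE(x̄₁ − x̄₂) = √(3.3563² + 10.4624²) = 10.9876 for independent samples with unequal variances.
With t* = 2.007, the margin is 2.007 × 10.9876 = 22.0521.
x̄₁ − x̄₂ = 447 − 291 = 156.0000; the interval is 156.0000 ± 22.0521 = (133.95, 178.05).

(133.95, 178.05)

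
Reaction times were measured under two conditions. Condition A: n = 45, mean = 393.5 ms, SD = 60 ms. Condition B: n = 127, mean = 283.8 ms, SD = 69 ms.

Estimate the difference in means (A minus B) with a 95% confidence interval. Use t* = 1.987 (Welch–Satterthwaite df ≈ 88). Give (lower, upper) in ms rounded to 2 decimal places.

Standard errors of each mean: 60/√45 = 8.9443 and 69/√127 = 6.1228.
SE(x̄₁ − x̄₂) = √(8.9443² + 6.1228²) = 10.8392 for independent samples with unequal variances.
With t* = 1.987, the margin is 1.987 × 10.8392 = 21.5375.
x̄₁ − x̄₂ = 393.5 − 283.8 = 109.7000; the interval is 109.7000 ± 21.5375 = (88.16, 131.24).

(88.16, 131.24)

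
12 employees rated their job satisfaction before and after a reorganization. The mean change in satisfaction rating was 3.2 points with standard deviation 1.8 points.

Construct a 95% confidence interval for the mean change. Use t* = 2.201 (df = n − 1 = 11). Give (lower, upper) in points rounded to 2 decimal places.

This is a matched-pairs design, so SE = s_d/√n = 1.8/√12 = 0.5196.
Margin = 2.201 × 0.5196 = 1.1436; the interval is 3.2 ± 1.1436 = (2.06, 4.34).

(2.06, 4.34)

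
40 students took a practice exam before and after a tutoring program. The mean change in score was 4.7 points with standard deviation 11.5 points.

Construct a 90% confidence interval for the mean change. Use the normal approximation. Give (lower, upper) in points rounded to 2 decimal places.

(1.71, 7.69)

This is a matched-pairs design, so SE = s_d/√n = 11.5/√40 = 1.8183.
Margin = 1.645 × 1.8183 = 2.9911; the interval is 4.7 ± 2.9911 = (1.71, 7.69).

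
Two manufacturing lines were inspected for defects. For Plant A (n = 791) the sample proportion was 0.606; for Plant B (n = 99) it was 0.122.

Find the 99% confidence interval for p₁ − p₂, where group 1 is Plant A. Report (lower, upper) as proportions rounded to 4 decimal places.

The two standard errors are √(0.6060×0.3940/791) = 0.01737 and √(0.1220×0.8780/99) = 0.03289.
Because the samples are independent, SE_diff = √(0.01737² + 0.03289²) = 0.03720.
Using z* = 2.576 for 99%, ME = 2.576 × 0.03720 = 0.09583.
p̂₁ − p̂₂ = 0.4840; interval 0.4840 ± 0.09583 gives (0.3882, 0.5798).

(0.3882, 0.5798)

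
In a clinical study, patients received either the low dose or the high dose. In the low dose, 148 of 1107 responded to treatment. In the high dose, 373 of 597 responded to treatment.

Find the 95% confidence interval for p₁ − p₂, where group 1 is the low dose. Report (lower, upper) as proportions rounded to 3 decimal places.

First, p̂₁ = 148/1107 = 0.1337; p̂₂ = 373/597 = 0.6248.
The two standard errors are √(0.1337×0.8663/1107) = 0.01023 and √(0.6248×0.3752/597) = 0.01982.
Because the samples are independent, SE_diff = √(0.01023² + 0.01982²) = 0.02230.
Using z* = 1.960 for 95%, ME = 1.960 × 0.02230 = 0.04371.
p̂₁ − p̂₂ = -0.4911; interval -0.4911 ± 0.04371 gives (-0.535, -0.447).

(-0.535, -0.447)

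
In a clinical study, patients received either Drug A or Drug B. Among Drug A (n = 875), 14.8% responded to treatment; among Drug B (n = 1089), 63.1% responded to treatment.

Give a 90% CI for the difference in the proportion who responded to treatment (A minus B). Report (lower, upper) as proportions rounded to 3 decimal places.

The two standard errors are √(0.1480×0.8520/875) = 0.01200 and √(0.6310×0.3690/1089) = 0.01462.
Because the samples are independent, SE_diff = √(0.01200² + 0.01462²) = 0.01891.
Using z* = 1.645 for 90%, ME = 1.645 × 0.01891 = 0.03111.
p̂₁ − p̂₂ = -0.4830; interval -0.4830 ± 0.03111 gives (-0.514, -0.452).

(-0.514, -0.452)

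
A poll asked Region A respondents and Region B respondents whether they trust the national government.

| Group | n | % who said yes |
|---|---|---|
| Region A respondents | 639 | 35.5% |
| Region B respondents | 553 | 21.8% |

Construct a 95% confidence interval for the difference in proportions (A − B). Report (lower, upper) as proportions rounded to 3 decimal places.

(0.086, 0.188)

The two standard errors are √(0.3550×0.6450/639) = 0.01893 and √(0.2180×0.7820/553) = 0.01756.
Because the samples are independent, SE_diff = √(0.01893² + 0.01756²) = 0.02582.
Using z* = 1.960 for 95%, ME = 1.960 × 0.02582 = 0.05061.
p̂₁ − p̂₂ = 0.1370; interval 0.1370 ± 0.05061 gives (0.086, 0.188).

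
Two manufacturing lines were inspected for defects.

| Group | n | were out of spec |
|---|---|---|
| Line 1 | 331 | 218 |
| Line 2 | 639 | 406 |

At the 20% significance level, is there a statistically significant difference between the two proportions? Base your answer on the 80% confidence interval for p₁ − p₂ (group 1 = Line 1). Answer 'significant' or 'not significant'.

Sample proportions: 218/331 = 0.6586, 406/639 = 0.6354.
Each SE is √(p̂(1−p̂)/n): √(0.6586·0.3414/331) = 0.02606 and √(0.6354·0.3646/639) = 0.01904.
SE(p̂₁ − p̂₂) = √(SE₁² + SE₂²) = √(0.0006791236 + 0.0003625216) = 0.03227, since the two samples are independent.
At 80% confidence z* = 1.282; margin = 1.282 × 0.03227 = 0.04137.
The difference is 0.6586 − 0.6354 = 0.0232, so the interval is 0.0232 ± 0.04137 = (-0.01817, 0.06457).
The interval (-0.01817, 0.06457) contains 0, so the difference is not significant.

not significant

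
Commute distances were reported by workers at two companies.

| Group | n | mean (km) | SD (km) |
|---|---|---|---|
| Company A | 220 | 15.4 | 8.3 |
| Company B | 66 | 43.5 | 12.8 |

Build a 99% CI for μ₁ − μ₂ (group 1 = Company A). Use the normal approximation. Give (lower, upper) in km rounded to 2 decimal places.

SE₁ = s₁/√n₁ = 8.3/√220 = 0.5596; SE₂ = 12.8/√66 = 1.5756.
Independent samples, unequal variances: SE_diff = √(SE₁² + SE₂²) = √(0.31315216 + 2.48251536) = 1.6720.
z* = 2.576, so margin of error = 2.576 × 1.6720 = 4.3071.
Difference in means = 15.4 − 43.5 = -28.1000.
-28.1000 ± 4.3071 → (-32.41, -23.79).

(-32.41, -23.79)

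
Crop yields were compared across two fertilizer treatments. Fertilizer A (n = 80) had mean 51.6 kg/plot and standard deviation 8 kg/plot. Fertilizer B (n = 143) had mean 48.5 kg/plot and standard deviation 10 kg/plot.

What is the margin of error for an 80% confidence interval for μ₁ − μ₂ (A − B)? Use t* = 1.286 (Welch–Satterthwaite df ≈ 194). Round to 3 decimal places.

Per-group SEs: s₁/√n₁ = 8/√80 = 0.8944, s₂/√n₂ = 10/√143 = 0.8362.
Unpooled SE of the difference: √(0.79995136 + 0.69923044) = 1.2244.
Margin of error = t* · SE = 1.286 × 1.2244 = 1.5746.

1.575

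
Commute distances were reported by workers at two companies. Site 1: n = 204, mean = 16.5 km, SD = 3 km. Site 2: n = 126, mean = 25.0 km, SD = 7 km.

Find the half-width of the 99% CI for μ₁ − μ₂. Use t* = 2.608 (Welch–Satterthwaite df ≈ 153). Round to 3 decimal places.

Standard errors of each mean: 3/√204 = 0.2100 and 7/√126 = 0.6236.
SE(x̄₁ − x̄₂) = √(0.2100² + 0.6236²) = 0.6580 for independent samples with unequal variances.
With t* = 2.608, the margin is 2.608 × 0.6580 = 1.7161.

1.716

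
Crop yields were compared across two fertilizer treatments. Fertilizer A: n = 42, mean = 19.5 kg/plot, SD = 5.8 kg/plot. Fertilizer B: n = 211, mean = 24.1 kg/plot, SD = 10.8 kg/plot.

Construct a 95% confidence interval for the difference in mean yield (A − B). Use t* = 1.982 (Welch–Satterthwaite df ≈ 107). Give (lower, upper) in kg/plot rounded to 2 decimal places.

(-6.91, -2.29)

SE₁ = s₁/√n₁ = 5.8/√42 = 0.8950; SE₂ = 10.8/√211 = 0.7435.
Independent samples, unequal variances: SE_diff = √(SE₁² + SE₂²) = √(0.801025 + 0.55279225) = 1.1635.
t* = 1.982, so margin of error = 1.982 × 1.1635 = 2.3061.
Difference in means = 19.5 − 24.1 = -4.6000.
-4.6000 ± 2.3061 → (-6.91, -2.29).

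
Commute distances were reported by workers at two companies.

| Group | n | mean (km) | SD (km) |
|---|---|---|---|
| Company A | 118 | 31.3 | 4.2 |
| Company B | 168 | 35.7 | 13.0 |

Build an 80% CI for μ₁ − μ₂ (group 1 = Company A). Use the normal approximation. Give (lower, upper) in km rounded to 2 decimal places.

(-5.78, -3.02)

SE₁ = s₁/√n₁ = 4.2/√118 = 0.3866; SE₂ = 13.0/√168 = 1.0030.
Independent samples, unequal variances: SE_diff = √(SE₁² + SE₂²) = √(0.14945956 + 1.006009) = 1.0749.
z* = 1.282, so margin of error = 1.282 × 1.0749 = 1.3780.
Difference in means = 31.3 − 35.7 = -4.4000.
-4.4000 ± 1.3780 → (-5.78, -3.02).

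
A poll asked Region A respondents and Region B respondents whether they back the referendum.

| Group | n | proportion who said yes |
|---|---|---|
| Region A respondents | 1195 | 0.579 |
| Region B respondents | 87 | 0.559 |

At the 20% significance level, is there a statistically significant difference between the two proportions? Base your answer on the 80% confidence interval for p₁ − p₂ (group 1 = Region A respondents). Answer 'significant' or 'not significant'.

SE₁ = √(p̂₁(1−p̂₁)/n₁) = √(0.5790·0.4210/1195) = 0.01428; SE₂ = √(0.5590·0.4410/87) = 0.05323.
Independent samples: SE of the difference = √(SE₁² + SE₂²) = √(0.0002039184 + 0.0028334329) = 0.05511.
z* for 80% confidence is 1.282, so the margin of error is 1.282 × 0.05511 = 0.07065.
Point estimate p̂₁ − p̂₂ = 0.5790 − 0.5590 = 0.0200.
0.0200 ± 0.07065 → (-0.05065, 0.09065).
The interval (-0.05065, 0.09065) contains 0, so the difference is not significant.

not significant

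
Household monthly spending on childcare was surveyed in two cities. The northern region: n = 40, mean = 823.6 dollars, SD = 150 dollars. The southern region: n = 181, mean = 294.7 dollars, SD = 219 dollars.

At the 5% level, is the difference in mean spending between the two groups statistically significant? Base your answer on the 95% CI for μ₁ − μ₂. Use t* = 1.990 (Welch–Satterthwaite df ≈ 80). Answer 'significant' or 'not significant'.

SE₁ = s₁/√n₁ = 150/√40 = 23.7171; SE₂ = 219/√181 = 16.2781.
Independent samples, unequal variances: SE_diff = √(SE₁² + SE₂²) = √(562.50083241 + 264.97653961) = 28.7659.
t* = 1.990, so margin of error = 1.990 × 28.7659 = 57.2441.
Difference in means = 823.6 − 294.7 = 528.9000.
528.9000 ± 57.2441 → (471.6559, 586.1441).
The interval (471.6559, 586.1441) does not contain 0, so the difference is significant.

significant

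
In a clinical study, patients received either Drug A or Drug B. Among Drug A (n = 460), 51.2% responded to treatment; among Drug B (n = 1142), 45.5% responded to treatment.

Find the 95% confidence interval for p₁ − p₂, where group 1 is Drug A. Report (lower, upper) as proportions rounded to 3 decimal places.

The two standard errors are √(0.5120×0.4880/460) = 0.02331 and √(0.4550×0.5450/1142) = 0.01474.
Because the samples are independent, SE_diff = √(0.02331² + 0.01474²) = 0.02758.
Using z* = 1.960 for 95%, ME = 1.960 × 0.02758 = 0.05406.
p̂₁ − p̂₂ = 0.0570; interval 0.0570 ± 0.05406 gives (0.003, 0.111).

(0.003, 0.111)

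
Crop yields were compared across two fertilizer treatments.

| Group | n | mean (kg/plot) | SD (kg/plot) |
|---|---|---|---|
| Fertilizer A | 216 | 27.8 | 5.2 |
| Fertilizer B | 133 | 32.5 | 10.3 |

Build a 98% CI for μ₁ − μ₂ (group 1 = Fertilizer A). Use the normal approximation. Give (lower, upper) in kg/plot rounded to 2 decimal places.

(-6.93, -2.47)

Per-group SEs: s₁/√n₁ = 5.2/√216 = 0.3538, s₂/√n₂ = 10.3/√133 = 0.8931.
Unpooled SE of the difference: √(0.12517444 + 0.79762761) = 0.9606.
Margin of error = z* · SE = 2.326 × 0.9606 = 2.2344.
x̄₁ − x̄₂ = 27.8 − 32.5 = -4.7000.
CI: -4.7000 ± 2.2344 = (-6.93, -2.47).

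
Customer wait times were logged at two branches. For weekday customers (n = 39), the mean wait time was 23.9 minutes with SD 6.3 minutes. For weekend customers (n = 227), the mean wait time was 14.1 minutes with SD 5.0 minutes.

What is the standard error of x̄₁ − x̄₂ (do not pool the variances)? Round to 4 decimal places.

1.0620

Standard errors of each mean: 6.3/√39 = 1.0088 and 5.0/√227 = 0.3319.
SE(x̄₁ − x̄₂) = √(1.0088² + 0.3319²) = 1.0620 for independent samples with unequal variances.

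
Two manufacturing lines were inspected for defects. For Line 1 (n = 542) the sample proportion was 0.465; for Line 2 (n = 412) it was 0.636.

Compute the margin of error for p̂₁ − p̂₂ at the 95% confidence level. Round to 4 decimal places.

SE₁ = √(p̂₁(1−p̂₁)/n₁) = √(0.4650·0.5350/542) = 0.02142; SE₂ = √(0.6360·0.3640/412) = 0.02370.
Independent samples: SE of the difference = √(SE₁² + SE₂²) = √(0.0004588164 + 0.00056169) = 0.03195.
z* for 95% confidence is 1.960, so the margin of error is 1.960 × 0.03195 = 0.06262.

0.0626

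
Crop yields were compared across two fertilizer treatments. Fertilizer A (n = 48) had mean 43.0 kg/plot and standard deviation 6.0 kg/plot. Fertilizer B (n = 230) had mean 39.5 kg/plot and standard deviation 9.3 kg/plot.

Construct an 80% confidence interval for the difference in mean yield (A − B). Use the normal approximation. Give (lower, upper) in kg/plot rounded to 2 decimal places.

Per-group SEs: s₁/√n₁ = 6.0/√48 = 0.8660, s₂/√n₂ = 9.3/√230 = 0.6132.
Unpooled SE of the difference: √(0.749956 + 0.37601424) = 1.0611.
Margin of error = z* · SE = 1.282 × 1.0611 = 1.3603.
x̄₁ − x̄₂ = 43.0 − 39.5 = 3.5000.
CI: 3.5000 ± 1.3603 = (2.14, 4.86).

(2.14, 4.86)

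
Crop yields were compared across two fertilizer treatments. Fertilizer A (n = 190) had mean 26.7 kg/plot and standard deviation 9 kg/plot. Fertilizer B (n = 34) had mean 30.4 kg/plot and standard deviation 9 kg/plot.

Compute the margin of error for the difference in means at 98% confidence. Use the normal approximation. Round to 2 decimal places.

3.90

Standard errors of each mean: 9/√190 = 0.6529 and 9/√34 = 1.5435.
SE(x̄₁ − x̄₂) = √(0.6529² + 1.5435²) = 1.6759 for independent samples with unequal variances.
With z* = 2.326, the margin is 2.326 × 1.6759 = 3.8981.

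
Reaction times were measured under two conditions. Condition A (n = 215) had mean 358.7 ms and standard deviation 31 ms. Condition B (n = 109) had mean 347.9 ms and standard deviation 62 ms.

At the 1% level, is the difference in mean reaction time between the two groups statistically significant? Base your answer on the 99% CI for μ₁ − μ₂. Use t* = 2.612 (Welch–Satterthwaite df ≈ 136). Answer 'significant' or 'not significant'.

SE₁ = s₁/√n₁ = 31/√215 = 2.1142; SE₂ = 62/√109 = 5.9385.
Independent samples, unequal variances: SE_diff = √(SE₁² + SE₂²) = √(4.46984164 + 35.26578225) = 6.3036.
t* = 2.612, so margin of error = 2.612 × 6.3036 = 16.4650.
Difference in means = 358.7 − 347.9 = 10.8000.
10.8000 ± 16.4650 → (-5.6650, 27.2650).
The interval (-5.6650, 27.2650) contains 0, so the difference is not significant.

not significant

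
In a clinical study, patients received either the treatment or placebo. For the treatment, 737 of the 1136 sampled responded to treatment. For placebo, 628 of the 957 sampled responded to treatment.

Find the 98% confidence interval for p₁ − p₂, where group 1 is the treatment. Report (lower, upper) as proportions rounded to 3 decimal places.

First, p̂₁ = 737/1136 = 0.6488; p̂₂ = 628/957 = 0.6562.
The two standard errors are √(0.6488×0.3512/1136) = 0.01416 and √(0.6562×0.3438/957) = 0.01535.
Because the samples are independent, SE_diff = √(0.01416² + 0.01535²) = 0.02088.
Using z* = 2.326 for 98%, ME = 2.326 × 0.02088 = 0.04857.
p̂₁ − p̂₂ = -0.0074; interval -0.0074 ± 0.04857 gives (-0.056, 0.041).

(-0.056, 0.041)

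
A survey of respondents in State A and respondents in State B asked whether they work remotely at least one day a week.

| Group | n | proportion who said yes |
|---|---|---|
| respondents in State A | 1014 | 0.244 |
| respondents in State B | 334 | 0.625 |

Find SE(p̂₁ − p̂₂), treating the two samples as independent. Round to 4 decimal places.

SE₁ = √(p̂₁(1−p̂₁)/n₁) = √(0.2440·0.7560/1014) = 0.01349; SE₂ = √(0.6250·0.3750/334) = 0.02649.
Independent samples: SE of the difference = √(SE₁² + SE₂²) = √(0.0001819801 + 0.0007017201) = 0.02973.

0.0297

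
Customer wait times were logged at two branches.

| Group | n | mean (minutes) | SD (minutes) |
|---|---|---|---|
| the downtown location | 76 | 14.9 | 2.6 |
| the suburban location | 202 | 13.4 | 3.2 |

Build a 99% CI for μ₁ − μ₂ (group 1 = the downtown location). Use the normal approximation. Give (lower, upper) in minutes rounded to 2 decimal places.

(0.54, 2.46)

SE₁ = s₁/√n₁ = 2.6/√76 = 0.2982; SE₂ = 3.2/√202 = 0.2252.
Independent samples, unequal variances: SE_diff = √(SE₁² + SE₂²) = √(0.08892324 + 0.05071504) = 0.3737.
z* = 2.576, so margin of error = 2.576 × 0.3737 = 0.9627.
Difference in means = 14.9 − 13.4 = 1.5000.
1.5000 ± 0.9627 → (0.54, 2.46).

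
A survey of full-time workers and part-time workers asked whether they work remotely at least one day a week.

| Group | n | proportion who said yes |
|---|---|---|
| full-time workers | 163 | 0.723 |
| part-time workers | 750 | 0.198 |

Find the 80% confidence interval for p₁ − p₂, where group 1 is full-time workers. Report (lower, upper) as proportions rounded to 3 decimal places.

SE₁ = √(p̂₁(1−p̂₁)/n₁) = √(0.7230·0.2770/163) = 0.03505; SE₂ = √(0.1980·0.8020/750) = 0.01455.
Independent samples: SE of the difference = √(SE₁² + SE₂²) = √(0.0012285025 + 0.0002117025) = 0.03795.
z* for 80% confidence is 1.282, so the margin of error is 1.282 × 0.03795 = 0.04865.
Point estimate p̂₁ − p̂₂ = 0.7230 − 0.1980 = 0.5250.
0.5250 ± 0.04865 → (0.476, 0.574).

(0.476, 0.574)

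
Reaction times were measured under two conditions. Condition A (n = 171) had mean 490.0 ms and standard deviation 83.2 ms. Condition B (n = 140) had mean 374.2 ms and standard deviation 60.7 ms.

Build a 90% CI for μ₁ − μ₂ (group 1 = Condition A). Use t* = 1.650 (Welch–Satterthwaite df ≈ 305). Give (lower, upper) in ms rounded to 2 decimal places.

(102.31, 129.29)

SE₁ = s₁/√n₁ = 83.2/√171 = 6.3625; SE₂ = 60.7/√140 = 5.1301.
Independent samples, unequal variances: SE_diff = √(SE₁² + SE₂²) = √(40.48140625 + 26.31792601) = 8.1731.
t* = 1.650, so margin of error = 1.650 × 8.1731 = 13.4856.
Difference in means = 490.0 − 374.2 = 115.8000.
115.8000 ± 13.4856 → (102.31, 129.29).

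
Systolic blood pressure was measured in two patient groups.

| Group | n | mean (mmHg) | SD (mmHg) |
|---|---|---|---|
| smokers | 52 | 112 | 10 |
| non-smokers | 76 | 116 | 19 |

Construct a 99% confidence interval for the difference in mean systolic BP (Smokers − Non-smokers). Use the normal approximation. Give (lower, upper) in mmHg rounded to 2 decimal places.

(-10.65, 2.65)

Standard errors of each mean: 10/√52 = 1.3868 and 19/√76 = 2.1794.
SE(x̄₁ − x̄₂) = √(1.3868² + 2.1794²) = 2.5832 for independent samples with unequal variances.
With z* = 2.576, the margin is 2.576 × 2.5832 = 6.6543.
x̄₁ − x̄₂ = 112 − 116 = -4.0000; the interval is -4.0000 ± 6.6543 = (-10.65, 2.65).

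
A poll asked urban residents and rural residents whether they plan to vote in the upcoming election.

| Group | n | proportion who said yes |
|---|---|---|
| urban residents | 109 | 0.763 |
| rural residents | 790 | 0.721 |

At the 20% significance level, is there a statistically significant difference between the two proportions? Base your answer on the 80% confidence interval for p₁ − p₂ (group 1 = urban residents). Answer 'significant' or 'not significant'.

Each SE is √(p̂(1−p̂)/n): √(0.7630·0.2370/109) = 0.04073 and √(0.7210·0.2790/790) = 0.01596.
SE(p̂₁ − p̂₂) = √(SE₁² + SE₂²) = √(0.0016589329 + 0.0002547216) = 0.04375, since the two samples are independent.
At 80% confidence z* = 1.282; margin = 1.282 × 0.04375 = 0.05609.
The difference is 0.7630 − 0.7210 = 0.0420, so the interval is 0.0420 ± 0.05609 = (-0.01409, 0.09809).
The interval (-0.01409, 0.09809) contains 0, so the difference is not significant.

not significant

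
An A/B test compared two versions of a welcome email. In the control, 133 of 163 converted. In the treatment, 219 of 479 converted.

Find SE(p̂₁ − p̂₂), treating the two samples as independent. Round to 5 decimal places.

0.03794

p̂₁ = 133/163 = 0.8160 and p̂₂ = 219/479 = 0.4572.
SE₁ = √(p̂₁(1−p̂₁)/n₁) = √(0.8160·0.1840/163) = 0.03035; SE₂ = √(0.4572·0.5428/479) = 0.02276.
Independent samples: SE of the difference = √(SE₁² + SE₂²) = √(0.0009211225 + 0.0005180176) = 0.03794.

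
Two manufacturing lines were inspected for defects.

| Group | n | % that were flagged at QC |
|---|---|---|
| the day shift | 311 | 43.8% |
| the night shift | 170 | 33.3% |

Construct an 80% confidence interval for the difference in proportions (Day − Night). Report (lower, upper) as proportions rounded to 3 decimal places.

The two standard errors are √(0.4380×0.5620/311) = 0.02813 and √(0.3330×0.6670/170) = 0.03615.
Because the samples are independent, SE_diff = √(0.02813² + 0.03615²) = 0.04581.
Using z* = 1.282 for 80%, ME = 1.282 × 0.04581 = 0.05873.
p̂₁ − p̂₂ = 0.1050; interval 0.1050 ± 0.05873 gives (0.046, 0.164).

(0.046, 0.164)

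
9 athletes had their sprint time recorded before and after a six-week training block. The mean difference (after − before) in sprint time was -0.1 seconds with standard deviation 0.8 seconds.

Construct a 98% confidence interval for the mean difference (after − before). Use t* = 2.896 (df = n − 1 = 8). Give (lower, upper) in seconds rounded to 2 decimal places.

(-0.87, 0.67)

Paired design: SE = s_d/√n = 0.8/√9 = 0.2667.
t* = 2.896; margin of error = 2.896 × 0.2667 = 0.7724.
-0.1 ± 0.7724 → (-0.87, 0.67).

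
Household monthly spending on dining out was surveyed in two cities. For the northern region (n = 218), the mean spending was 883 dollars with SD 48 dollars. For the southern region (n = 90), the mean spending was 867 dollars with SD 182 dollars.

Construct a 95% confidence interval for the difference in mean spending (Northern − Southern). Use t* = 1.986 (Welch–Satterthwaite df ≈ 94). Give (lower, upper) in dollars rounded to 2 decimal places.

(-22.64, 54.64)

SE₁ = s₁/√n₁ = 48/√218 = 3.2510; SE₂ = 182/√90 = 19.1845.
Independent samples, unequal variances: SE_diff = √(SE₁² + SE₂²) = √(10.569001 + 368.04504025) = 19.4580.
t* = 1.986, so margin of error = 1.986 × 19.4580 = 38.6436.
Difference in means = 883 − 867 = 16.0000.
16.0000 ± 38.6436 → (-22.64, 54.64).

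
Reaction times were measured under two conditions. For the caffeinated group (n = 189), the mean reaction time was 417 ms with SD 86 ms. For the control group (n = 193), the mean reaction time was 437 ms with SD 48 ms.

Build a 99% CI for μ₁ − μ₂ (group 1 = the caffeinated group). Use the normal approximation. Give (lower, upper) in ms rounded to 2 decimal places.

(-38.41, -1.59)

Per-group SEs: s₁/√n₁ = 86/√189 = 6.2556, s₂/√n₂ = 48/√193 = 3.4551.
Unpooled SE of the difference: √(39.13253136 + 11.93771601) = 7.1463.
Margin of error = z* · SE = 2.576 × 7.1463 = 18.4089.
x̄₁ − x̄₂ = 417 − 437 = -20.0000.
CI: -20.0000 ± 18.4089 = (-38.41, -1.59).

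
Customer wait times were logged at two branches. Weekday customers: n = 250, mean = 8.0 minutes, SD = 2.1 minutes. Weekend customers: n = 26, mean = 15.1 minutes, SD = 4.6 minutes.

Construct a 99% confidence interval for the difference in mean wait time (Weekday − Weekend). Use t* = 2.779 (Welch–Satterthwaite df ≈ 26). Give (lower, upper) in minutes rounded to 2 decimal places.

Per-group SEs: s₁/√n₁ = 2.1/√250 = 0.1328, s₂/√n₂ = 4.6/√26 = 0.9021.
Unpooled SE of the difference: √(0.01763584 + 0.81378441) = 0.9118.
Margin of error = t* · SE = 2.779 × 0.9118 = 2.5339.
x̄₁ − x̄₂ = 8.0 − 15.1 = -7.1000.
CI: -7.1000 ± 2.5339 = (-9.63, -4.57).

(-9.63, -4.57)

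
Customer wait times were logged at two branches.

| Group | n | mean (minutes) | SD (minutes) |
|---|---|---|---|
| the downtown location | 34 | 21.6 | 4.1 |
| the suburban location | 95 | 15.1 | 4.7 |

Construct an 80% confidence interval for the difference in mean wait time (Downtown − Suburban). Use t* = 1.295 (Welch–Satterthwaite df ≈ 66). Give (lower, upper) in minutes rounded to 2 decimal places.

Per-group SEs: s₁/√n₁ = 4.1/√34 = 0.7031, s₂/√n₂ = 4.7/√95 = 0.4822.
Unpooled SE of the difference: √(0.49434961 + 0.23251684) = 0.8526.
Margin of error = t* · SE = 1.295 × 0.8526 = 1.1041.
x̄₁ − x̄₂ = 21.6 − 15.1 = 6.5000.
CI: 6.5000 ± 1.1041 = (5.40, 7.60).

(5.40, 7.60)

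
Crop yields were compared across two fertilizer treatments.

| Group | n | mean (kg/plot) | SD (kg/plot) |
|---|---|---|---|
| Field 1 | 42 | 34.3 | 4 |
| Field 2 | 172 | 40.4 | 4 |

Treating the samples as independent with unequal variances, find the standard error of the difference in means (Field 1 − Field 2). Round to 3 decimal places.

SE₁ = s₁/√n₁ = 4/√42 = 0.6172; SE₂ = 4/√172 = 0.3050.
Independent samples, unequal variances: SE_diff = √(SE₁² + SE₂²) = √(0.38093584 + 0.093025) = 0.6884.

0.688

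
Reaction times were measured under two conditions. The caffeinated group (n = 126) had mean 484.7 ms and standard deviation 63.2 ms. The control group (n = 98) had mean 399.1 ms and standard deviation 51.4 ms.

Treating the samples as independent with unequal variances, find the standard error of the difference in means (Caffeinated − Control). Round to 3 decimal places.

7.659

SE₁ = s₁/√n₁ = 63.2/√126 = 5.6303; SE₂ = 51.4/√98 = 5.1922.
Independent samples, unequal variances: SE_diff = √(SE₁² + SE₂²) = √(31.70027809 + 26.95894084) = 7.6589.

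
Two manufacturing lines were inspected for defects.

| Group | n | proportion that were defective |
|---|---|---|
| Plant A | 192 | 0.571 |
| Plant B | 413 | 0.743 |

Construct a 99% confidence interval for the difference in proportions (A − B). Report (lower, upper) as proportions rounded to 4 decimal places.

(-0.2794, -0.0646)

The two standard errors are √(0.5710×0.4290/192) = 0.03572 and √(0.7430×0.2570/413) = 0.02150.
Because the samples are independent, SE_diff = √(0.03572² + 0.02150²) = 0.04169.
Using z* = 2.576 for 99%, ME = 2.576 × 0.04169 = 0.10739.
p̂₁ − p̂₂ = -0.1720; interval -0.1720 ± 0.10739 gives (-0.2794, -0.0646).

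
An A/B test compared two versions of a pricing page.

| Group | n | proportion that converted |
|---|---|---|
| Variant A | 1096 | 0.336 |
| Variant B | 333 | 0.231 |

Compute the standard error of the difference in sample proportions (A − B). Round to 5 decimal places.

0.02715

Each SE is √(p̂(1−p̂)/n): √(0.3360·0.6640/1096) = 0.01427 and √(0.2310·0.7690/333) = 0.02310.
SE(p̂₁ − p̂₂) = √(SE₁² + SE₂²) = √(0.0002036329 + 0.00053361) = 0.02715, since the two samples are independent.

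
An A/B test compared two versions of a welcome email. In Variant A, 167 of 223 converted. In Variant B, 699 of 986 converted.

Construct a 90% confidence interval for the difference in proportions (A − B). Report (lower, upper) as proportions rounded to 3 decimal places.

p̂₁ = 167/223 = 0.7489 and p̂₂ = 699/986 = 0.7089.
SE₁ = √(p̂₁(1−p̂₁)/n₁) = √(0.7489·0.2511/223) = 0.02904; SE₂ = √(0.7089·0.2911/986) = 0.01447.
Independent samples: SE of the difference = √(SE₁² + SE₂²) = √(0.0008433216 + 0.0002093809) = 0.03245.
z* for 90% confidence is 1.645, so the margin of error is 1.645 × 0.03245 = 0.05338.
Point estimate p̂₁ − p̂₂ = 0.7489 − 0.7089 = 0.0400.
0.0400 ± 0.05338 → (-0.013, 0.093).

(-0.013, 0.093)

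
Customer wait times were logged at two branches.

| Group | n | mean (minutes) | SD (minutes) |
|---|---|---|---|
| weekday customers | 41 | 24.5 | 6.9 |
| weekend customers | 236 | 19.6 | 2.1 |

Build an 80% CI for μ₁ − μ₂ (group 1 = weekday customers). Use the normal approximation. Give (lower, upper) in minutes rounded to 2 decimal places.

Standard errors of each mean: 6.9/√41 = 1.0776 and 2.1/√236 = 0.1367.
SE(x̄₁ − x̄₂) = √(1.0776² + 0.1367²) = 1.0862 for independent samples with unequal variances.
With z* = 1.282, the margin is 1.282 × 1.0862 = 1.3925.
x̄₁ − x̄₂ = 24.5 − 19.6 = 4.9000; the interval is 4.9000 ± 1.3925 = (3.51, 6.29).

(3.51, 6.29)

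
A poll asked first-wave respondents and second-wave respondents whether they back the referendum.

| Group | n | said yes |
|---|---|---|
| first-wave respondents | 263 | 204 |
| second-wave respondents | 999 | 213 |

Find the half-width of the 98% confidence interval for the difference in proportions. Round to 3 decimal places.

0.067

First, p̂₁ = 204/263 = 0.7757; p̂₂ = 213/999 = 0.2132.
The two standard errors are √(0.7757×0.2243/263) = 0.02572 and √(0.2132×0.7868/999) = 0.01296.
Because the samples are independent, SE_diff = √(0.02572² + 0.01296²) = 0.02880.
Using z* = 2.326 for 98%, ME = 2.326 × 0.02880 = 0.06699.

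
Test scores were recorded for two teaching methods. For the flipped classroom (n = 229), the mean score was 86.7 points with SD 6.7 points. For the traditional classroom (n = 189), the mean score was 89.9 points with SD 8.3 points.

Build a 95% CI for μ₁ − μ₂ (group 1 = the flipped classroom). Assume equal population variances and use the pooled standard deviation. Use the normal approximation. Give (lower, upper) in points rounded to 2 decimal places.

s_p = √[((n₁−1)s₁² + (n₂−1)s₂²)/(n₁+n₂−2)] = √[(228·6.7² + 188·8.3²)/416] = 7.4657.
SE = 7.4657·√(1/229 + 1/189) = 0.7337.
With z* = 1.960, margin = 1.960 × 0.7337 = 1.4381.
x̄₁ − x̄₂ = 86.7 − 89.9 = -3.2000; interval -3.2000 ± 1.4381 = (-4.64, -1.76).

(-4.64, -1.76)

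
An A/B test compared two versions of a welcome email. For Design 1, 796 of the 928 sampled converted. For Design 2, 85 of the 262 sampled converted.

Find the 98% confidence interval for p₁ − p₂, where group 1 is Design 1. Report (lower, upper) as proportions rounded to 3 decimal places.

Sample proportions: 796/928 = 0.8578, 85/262 = 0.3244.
Each SE is √(p̂(1−p̂)/n): √(0.8578·0.1422/928) = 0.01146 and √(0.3244·0.6756/262) = 0.02892.
SE(p̂₁ − p̂₂) = √(SE₁² + SE₂²) = √(0.0001313316 + 0.0008363664) = 0.03111, since the two samples are independent.
At 98% confidence z* = 2.326; margin = 2.326 × 0.03111 = 0.07236.
The difference is 0.8578 − 0.3244 = 0.5334, so the interval is 0.5334 ± 0.07236 = (0.461, 0.606).

(0.461, 0.606)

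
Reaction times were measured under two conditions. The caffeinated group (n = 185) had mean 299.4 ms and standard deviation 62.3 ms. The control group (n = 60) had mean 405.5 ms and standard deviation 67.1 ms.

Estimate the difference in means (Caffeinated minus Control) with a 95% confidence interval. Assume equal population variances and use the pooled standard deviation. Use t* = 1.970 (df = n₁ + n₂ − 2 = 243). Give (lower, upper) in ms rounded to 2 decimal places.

s_p = √[((n₁−1)s₁² + (n₂−1)s₂²)/(n₁+n₂−2)] = √[(184·62.3² + 59·67.1²)/243] = 63.4988.
SE = 63.4988·√(1/185 + 1/60) = 9.4338.
With t* = 1.970, margin = 1.970 × 9.4338 = 18.5846.
x̄₁ − x̄₂ = 299.4 − 405.5 = -106.1000; interval -106.1000 ± 18.5846 = (-124.68, -87.52).

(-124.68, -87.52)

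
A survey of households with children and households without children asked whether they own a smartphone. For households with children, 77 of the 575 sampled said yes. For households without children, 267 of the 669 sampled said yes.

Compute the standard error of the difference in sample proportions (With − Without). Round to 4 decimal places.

First, p̂₁ = 77/575 = 0.1339; p̂₂ = 267/669 = 0.3991.
The two standard errors are √(0.1339×0.8661/575) = 0.01420 and √(0.3991×0.6009/669) = 0.01893.
Because the samples are independent, SE_diff = √(0.01420² + 0.01893²) = 0.02366.

0.0237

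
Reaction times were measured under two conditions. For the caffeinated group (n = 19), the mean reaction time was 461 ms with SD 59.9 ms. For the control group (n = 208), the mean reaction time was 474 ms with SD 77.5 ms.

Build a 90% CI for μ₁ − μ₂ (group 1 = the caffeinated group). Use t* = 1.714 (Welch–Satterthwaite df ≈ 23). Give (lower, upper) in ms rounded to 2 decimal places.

(-38.29, 12.29)

Standard errors of each mean: 59.9/√19 = 13.7420 and 77.5/√208 = 5.3737.
SE(x̄₁ − x̄₂) = √(13.7420² + 5.3737²) = 14.7553 for independent samples with unequal variances.
With t* = 1.714, the margin is 1.714 × 14.7553 = 25.2906.
x̄₁ − x̄₂ = 461 − 474 = -13.0000; the interval is -13.0000 ± 25.2906 = (-38.29, 12.29).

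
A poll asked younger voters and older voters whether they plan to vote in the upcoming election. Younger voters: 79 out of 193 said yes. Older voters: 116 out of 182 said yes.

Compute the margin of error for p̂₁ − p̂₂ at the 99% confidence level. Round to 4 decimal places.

Sample proportions: 79/193 = 0.4093, 116/182 = 0.6374.
Each SE is √(p̂(1−p̂)/n): √(0.4093·0.5907/193) = 0.03539 and √(0.6374·0.3626/182) = 0.03564.
SE(p̂₁ − p̂₂) = √(SE₁² + SE₂²) = √(0.0012524521 + 0.0012702096) = 0.05023, since the two samples are independent.
At 99% confidence z* = 2.576; margin = 2.576 × 0.05023 = 0.12939.

0.1294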